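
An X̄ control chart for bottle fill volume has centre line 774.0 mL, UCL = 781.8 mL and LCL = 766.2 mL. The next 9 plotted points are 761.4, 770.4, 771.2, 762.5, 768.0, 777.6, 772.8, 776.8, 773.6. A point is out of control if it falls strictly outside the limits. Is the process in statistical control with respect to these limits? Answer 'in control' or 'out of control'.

out of control

Compare each point to [766.2, 781.8]: sample 1 = 761.4 < LCL; sample 4 = 762.5 < LCL.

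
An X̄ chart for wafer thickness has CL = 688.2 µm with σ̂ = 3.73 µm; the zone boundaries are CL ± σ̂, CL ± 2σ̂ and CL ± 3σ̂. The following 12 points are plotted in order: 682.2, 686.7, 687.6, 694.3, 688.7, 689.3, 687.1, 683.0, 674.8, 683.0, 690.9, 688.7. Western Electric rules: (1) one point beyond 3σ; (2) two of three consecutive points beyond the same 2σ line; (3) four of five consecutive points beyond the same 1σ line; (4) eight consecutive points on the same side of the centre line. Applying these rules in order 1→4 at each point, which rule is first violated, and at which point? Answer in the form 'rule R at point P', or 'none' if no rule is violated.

rule 1 at point 9

Zone of each point (C = within 1σ̂, B = 1σ̂–2σ̂, A = 2σ̂–3σ̂, * = beyond 3σ̂; sign = side of CL): 1:-B, 2:-C, 3:-C, 4:+B, 5:+C, 6:+C, 7:-C, 8:-B, 9:-*, 10:-B, 11:+C, 12:+C
Rule 1 (one point beyond the 3σ limits) is satisfied at point 9.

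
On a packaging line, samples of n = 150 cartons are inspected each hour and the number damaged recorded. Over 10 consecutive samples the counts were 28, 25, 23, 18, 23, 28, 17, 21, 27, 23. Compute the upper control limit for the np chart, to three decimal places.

p̄ = Σdᵢ / (k·n) = 233 / (10 × 150) = 0.15533
UCL = np̄ + 3·√(np̄(1−p̄)) = 23.3000 + 3 × √(23.3000×0.84467) = 23.3000 + 3 × 4.4363 = 36.6089

36.609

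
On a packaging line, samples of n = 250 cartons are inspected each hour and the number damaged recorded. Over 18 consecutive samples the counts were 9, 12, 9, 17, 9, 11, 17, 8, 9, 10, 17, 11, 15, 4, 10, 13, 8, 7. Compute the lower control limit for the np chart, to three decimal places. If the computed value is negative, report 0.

1.207

p̄ = Σdᵢ / (k·n) = 196 / (18 × 250) = 0.04356
LCL = np̄ − 3·√(np̄(1−p̄)) = 10.8889 − 3 × 3.2272 = 1.2074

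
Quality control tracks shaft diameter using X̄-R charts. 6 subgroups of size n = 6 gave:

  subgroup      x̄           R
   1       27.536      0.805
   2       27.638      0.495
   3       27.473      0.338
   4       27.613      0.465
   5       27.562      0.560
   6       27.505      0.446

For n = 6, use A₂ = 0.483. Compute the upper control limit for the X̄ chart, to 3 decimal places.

27.805

X̄̄ = (27.536 + 27.638 + 27.473 + 27.613 + 27.562 + 27.505) / 6 = 165.3270 / 6 = 27.5545
R̄ = (0.805 + 0.495 + 0.338 + 0.465 + 0.560 + 0.446) / 6 = 3.1090 / 6 = 0.5182
UCL = X̄̄ + A₂·R̄ = 27.5545 + 0.483 × 0.5182 = 27.8048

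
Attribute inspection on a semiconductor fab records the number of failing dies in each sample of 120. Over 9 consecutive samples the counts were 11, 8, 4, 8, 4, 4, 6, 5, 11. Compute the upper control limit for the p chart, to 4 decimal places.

0.1197

p̄ = Σdᵢ / (k·n) = 61 / (9 × 120) = 0.05648
UCL = p̄ + 3·√(p̄(1−p̄)/n) = 0.05648 + 3 × √(0.05648×0.94352/120) = 0.05648 + 3 × 0.02107 = 0.11970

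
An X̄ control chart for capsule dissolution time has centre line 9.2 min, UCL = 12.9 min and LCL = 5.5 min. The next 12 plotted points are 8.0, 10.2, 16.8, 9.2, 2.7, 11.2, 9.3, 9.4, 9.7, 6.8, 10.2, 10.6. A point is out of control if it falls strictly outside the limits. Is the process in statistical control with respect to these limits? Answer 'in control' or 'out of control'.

out of control

Compare each point to [5.5, 12.9]: sample 3 = 16.8 > UCL; sample 5 = 2.7 < LCL.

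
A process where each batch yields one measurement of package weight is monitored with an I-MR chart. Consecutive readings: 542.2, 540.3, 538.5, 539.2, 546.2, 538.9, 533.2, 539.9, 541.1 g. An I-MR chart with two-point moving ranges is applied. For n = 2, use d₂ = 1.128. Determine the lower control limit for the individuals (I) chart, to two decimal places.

X̄ = (542.2 + 540.3 + 538.5 + 539.2 + 546.2 + 538.9 + 533.2 + 539.9 + 541.1) / 9 = 539.9444
Moving ranges: 1.9, 1.8, 0.7, 7.0, 7.3, 5.7, 6.7, 1.2; M̄R̄ = 32.3000 / 8 = 4.0375
LCL = X̄ − 3·M̄R̄/d₂ = 539.9444 − 3 × 4.0375 / 1.128 = 529.2064

529.21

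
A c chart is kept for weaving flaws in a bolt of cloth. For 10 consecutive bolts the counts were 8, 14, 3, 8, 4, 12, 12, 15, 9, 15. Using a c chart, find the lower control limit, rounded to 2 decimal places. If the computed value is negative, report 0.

0.51

c̄ = (8 + 14 + 3 + 8 + 4 + 12 + 12 + 15 + 9 + 15) / 10 = 100 / 10 = 10.0000
LCL = c̄ − 3√c̄ = 10.0000 − 3 × 3.1623 = 0.5132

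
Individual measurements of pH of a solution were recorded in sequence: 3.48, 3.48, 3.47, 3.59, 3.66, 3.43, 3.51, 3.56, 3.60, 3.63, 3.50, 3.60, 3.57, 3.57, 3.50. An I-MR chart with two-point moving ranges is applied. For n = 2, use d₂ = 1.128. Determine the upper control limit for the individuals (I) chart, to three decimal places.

3.726

X̄ = (3.48 + 3.48 + 3.47 + 3.59 + 3.66 + 3.43 + 3.51 + 3.56 + 3.60 + 3.63 + 3.50 + 3.60 + 3.57 + 3.57 + 3.50) / 15 = 3.5433
Moving ranges: 0.00, 0.01, 0.12, 0.07, 0.23, 0.08, 0.05, 0.04, 0.03, 0.13, 0.10, 0.03, 0.00, 0.07; M̄R̄ = 0.9600 / 14 = 0.0686
UCL = X̄ + 3·M̄R̄/d₂ = 3.5433 + 3 × 0.0686 / 1.128 = 3.7257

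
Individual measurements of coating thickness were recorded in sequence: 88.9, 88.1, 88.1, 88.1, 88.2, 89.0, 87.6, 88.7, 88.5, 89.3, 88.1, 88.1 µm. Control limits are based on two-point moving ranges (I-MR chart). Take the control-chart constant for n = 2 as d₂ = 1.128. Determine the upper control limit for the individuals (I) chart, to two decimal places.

X̄ = (88.9 + 88.1 + 88.1 + 88.1 + 88.2 + 89.0 + 87.6 + 88.7 + 88.5 + 89.3 + 88.1 + 88.1) / 12 = 88.3917
Moving ranges: 0.8, 0.0, 0.0, 0.1, 0.8, 1.4, 1.1, 0.2, 0.8, 1.2, 0.0; M̄R̄ = 6.4000 / 11 = 0.5818
UCL = X̄ + 3·M̄R̄/d₂ = 88.3917 + 3 × 0.5818 / 1.128 = 89.9391

89.94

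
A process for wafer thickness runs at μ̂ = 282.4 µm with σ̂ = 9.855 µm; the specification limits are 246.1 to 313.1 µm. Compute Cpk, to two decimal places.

Cpu = (USL − μ̂) / (3σ̂) = (313.1 − 282.4) / (3 × 9.855) = 1.0384; Cpl = (μ̂ − LSL) / (3σ̂) = (282.4 − 246.1) / (3 × 9.855) = 1.2278; Cpk = min(Cpu, Cpl) = 1.0384

1.04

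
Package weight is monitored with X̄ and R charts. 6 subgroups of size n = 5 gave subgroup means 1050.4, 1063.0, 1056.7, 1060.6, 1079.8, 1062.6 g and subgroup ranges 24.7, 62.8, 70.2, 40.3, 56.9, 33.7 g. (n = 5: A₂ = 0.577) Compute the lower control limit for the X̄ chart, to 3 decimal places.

1034.430

X̄̄ = (1050.4 + 1063.0 + 1056.7 + 1060.6 + 1079.8 + 1062.6) / 6 = 6373.1000 / 6 = 1062.1833
R̄ = (24.7 + 62.8 + 70.2 + 40.3 + 56.9 + 33.7) / 6 = 288.6000 / 6 = 48.1000
LCL = X̄̄ − A₂·R̄ = 1062.1833 − 0.577 × 48.1000 = 1034.4296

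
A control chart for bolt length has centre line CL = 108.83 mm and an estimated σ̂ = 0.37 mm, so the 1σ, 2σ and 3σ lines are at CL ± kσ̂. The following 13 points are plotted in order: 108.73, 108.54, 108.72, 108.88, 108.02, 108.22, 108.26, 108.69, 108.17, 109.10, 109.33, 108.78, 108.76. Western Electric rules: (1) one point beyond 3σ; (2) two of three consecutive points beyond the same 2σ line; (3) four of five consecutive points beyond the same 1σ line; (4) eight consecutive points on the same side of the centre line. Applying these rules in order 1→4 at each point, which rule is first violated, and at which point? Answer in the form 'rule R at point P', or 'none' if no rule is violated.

rule 3 at point 9

Zone of each point (C = within 1σ̂, B = 1σ̂–2σ̂, A = 2σ̂–3σ̂, * = beyond 3σ̂; sign = side of CL): 1:-C, 2:-C, 3:-C, 4:+C, 5:-A, 6:-B, 7:-B, 8:-C, 9:-B, 10:+C, 11:+B, 12:-C, 13:-C
Rule 3 (four of five consecutive points beyond the same 1σ limit) is satisfied at point 9.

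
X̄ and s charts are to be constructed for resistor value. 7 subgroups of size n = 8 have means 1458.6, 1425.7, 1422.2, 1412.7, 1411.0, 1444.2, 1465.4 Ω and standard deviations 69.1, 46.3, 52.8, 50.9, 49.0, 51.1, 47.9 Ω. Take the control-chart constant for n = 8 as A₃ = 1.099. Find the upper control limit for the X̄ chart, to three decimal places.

X̄̄ = (1458.6 + 1425.7 + 1422.2 + 1412.7 + 1411.0 + 1444.2 + 1465.4) / 7 = 1434.2571
s̄ = (69.1 + 46.3 + 52.8 + 50.9 + 49.0 + 51.1 + 47.9) / 7 = 52.4429
UCL = X̄̄ + A₃·s̄ = 1434.2571 + 1.099 × 52.4429 = 1491.8918

1491.892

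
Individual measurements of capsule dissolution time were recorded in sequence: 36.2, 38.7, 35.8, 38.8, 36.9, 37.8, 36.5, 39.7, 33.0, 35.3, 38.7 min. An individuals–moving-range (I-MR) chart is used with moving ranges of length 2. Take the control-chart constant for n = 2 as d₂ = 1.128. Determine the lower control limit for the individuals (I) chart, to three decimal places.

29.563

X̄ = (36.2 + 38.7 + 35.8 + 38.8 + 36.9 + 37.8 + 36.5 + 39.7 + 33.0 + 35.3 + 38.7) / 11 = 37.0364
Moving ranges: 2.5, 2.9, 3.0, 1.9, 0.9, 1.3, 3.2, 6.7, 2.3, 3.4; M̄R̄ = 28.1000 / 10 = 2.8100
LCL = X̄ − 3·M̄R̄/d₂ = 37.0364 − 3 × 2.8100 / 1.128 = 29.5630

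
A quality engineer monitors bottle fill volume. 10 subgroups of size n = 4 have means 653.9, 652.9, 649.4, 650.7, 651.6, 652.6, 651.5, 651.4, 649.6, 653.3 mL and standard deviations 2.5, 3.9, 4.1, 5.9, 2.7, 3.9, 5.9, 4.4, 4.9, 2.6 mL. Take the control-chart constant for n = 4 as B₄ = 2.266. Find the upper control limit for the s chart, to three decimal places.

s̄ = (2.5 + 3.9 + 4.1 + 5.9 + 2.7 + 3.9 + 5.9 + 4.4 + 4.9 + 2.6) / 10 = 4.0800
UCL_s = B₄·s̄ = 2.266 × 4.0800 = 9.2453

9.245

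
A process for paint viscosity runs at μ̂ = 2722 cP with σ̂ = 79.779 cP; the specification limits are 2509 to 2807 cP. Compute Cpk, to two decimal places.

Cpu = (USL − μ̂) / (3σ̂) = (2807 − 2722) / (3 × 79.779) = 0.3551; Cpl = (μ̂ − LSL) / (3σ̂) = (2722 − 2509) / (3 × 79.779) = 0.8900; Cpk = min(Cpu, Cpl) = 0.3551

0.36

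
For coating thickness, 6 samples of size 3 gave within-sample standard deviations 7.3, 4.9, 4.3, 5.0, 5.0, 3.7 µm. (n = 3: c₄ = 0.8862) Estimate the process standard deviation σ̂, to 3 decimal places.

s̄ = (7.3 + 4.9 + 4.3 + 5.0 + 5.0 + 3.7) / 6 = 5.0333
σ̂ = s̄ / c₄ = 5.0333 / 0.8862 = 5.6797

5.680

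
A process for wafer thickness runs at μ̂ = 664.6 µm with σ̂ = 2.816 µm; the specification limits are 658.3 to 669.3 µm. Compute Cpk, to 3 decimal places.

Cpu = (USL − μ̂) / (3σ̂) = (669.3 − 664.6) / (3 × 2.816) = 0.5563; Cpl = (μ̂ − LSL) / (3σ̂) = (664.6 − 658.3) / (3 × 2.816) = 0.7457; Cpk = min(Cpu, Cpl) = 0.5563

0.556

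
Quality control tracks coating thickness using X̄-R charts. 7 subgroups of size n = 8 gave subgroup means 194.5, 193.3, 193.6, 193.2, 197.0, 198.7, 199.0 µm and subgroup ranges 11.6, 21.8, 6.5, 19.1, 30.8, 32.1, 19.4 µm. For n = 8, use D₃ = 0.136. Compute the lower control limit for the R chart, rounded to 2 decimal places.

R̄ = (11.6 + 21.8 + 6.5 + 19.1 + 30.8 + 32.1 + 19.4) / 7 = 141.3000 / 7 = 20.1857
LCL_R = D₃·R̄ = 0.136 × 20.1857 = 2.7453

2.75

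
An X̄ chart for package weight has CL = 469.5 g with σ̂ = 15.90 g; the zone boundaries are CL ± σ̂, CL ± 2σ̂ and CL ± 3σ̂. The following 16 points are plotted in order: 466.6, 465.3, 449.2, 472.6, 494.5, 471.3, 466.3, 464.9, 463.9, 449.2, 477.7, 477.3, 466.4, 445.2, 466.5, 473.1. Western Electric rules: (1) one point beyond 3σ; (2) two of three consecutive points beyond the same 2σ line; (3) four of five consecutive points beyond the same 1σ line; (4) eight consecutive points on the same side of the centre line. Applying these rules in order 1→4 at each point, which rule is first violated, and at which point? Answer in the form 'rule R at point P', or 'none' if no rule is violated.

none

Zone of each point (C = within 1σ̂, B = 1σ̂–2σ̂, A = 2σ̂–3σ̂, * = beyond 3σ̂; sign = side of CL): 1:-C, 2:-C, 3:-B, 4:+C, 5:+B, 6:+C, 7:-C, 8:-C, 9:-C, 10:-B, 11:+C, 12:+C, 13:-C, 14:-B, 15:-C, 16:+C
No rule fires across all 16 points.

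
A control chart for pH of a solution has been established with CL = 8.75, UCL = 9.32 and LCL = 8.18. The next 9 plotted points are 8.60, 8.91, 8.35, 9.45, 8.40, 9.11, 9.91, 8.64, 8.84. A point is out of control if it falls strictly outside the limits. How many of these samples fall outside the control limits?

Compare each point to [8.18, 9.32]: sample 4 = 9.45 > UCL; sample 7 = 9.91 > UCL.

2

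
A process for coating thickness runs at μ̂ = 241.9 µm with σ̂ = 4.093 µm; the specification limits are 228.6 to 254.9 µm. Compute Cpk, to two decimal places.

1.06

Cpu = (USL − μ̂) / (3σ̂) = (254.9 − 241.9) / (3 × 4.093) = 1.0587; Cpl = (μ̂ − LSL) / (3σ̂) = (241.9 − 228.6) / (3 × 4.093) = 1.0832; Cpk = min(Cpu, Cpl) = 1.0587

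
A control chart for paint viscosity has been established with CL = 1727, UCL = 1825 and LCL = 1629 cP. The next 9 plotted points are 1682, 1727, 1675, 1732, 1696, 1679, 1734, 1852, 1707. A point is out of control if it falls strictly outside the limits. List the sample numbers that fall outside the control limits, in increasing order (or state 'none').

8

Compare each point to [1629, 1825]: sample 8 = 1852 > UCL.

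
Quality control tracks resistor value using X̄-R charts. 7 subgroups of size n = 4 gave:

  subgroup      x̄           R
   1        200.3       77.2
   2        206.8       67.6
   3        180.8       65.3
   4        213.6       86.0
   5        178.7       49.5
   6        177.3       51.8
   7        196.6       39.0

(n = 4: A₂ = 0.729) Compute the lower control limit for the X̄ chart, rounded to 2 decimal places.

X̄̄ = (200.3 + 206.8 + 180.8 + 213.6 + 178.7 + 177.3 + 196.6) / 7 = 1354.1000 / 7 = 193.4429
R̄ = (77.2 + 67.6 + 65.3 + 86.0 + 49.5 + 51.8 + 39.0) / 7 = 436.4000 / 7 = 62.3429
LCL = X̄̄ − A₂·R̄ = 193.4429 − 0.729 × 62.3429 = 147.9949

147.99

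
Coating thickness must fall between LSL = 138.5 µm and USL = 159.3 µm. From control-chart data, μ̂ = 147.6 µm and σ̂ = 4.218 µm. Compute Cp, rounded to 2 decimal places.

0.82

Cp = (USL − LSL) / (6σ̂) = (159.3 − 138.5) / (6 × 4.218) = 20.8000 / 25.3080 = 0.8219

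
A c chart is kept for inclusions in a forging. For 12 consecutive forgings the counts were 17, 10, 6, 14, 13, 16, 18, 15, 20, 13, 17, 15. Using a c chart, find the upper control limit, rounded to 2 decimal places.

25.92

c̄ = (17 + 10 + 6 + 14 + 13 + 16 + 18 + 15 + 20 + 13 + 17 + 15) / 12 = 174 / 12 = 14.5000
UCL = c̄ + 3√c̄ = 14.5000 + 3 × √14.5000 = 14.5000 + 3 × 3.8079 = 25.9237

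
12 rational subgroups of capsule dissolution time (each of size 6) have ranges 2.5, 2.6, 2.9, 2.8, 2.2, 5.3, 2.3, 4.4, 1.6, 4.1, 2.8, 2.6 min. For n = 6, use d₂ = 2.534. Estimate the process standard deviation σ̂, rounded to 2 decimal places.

1.19

R̄ = (2.5 + 2.6 + 2.9 + 2.8 + 2.2 + 5.3 + 2.3 + 4.4 + 1.6 + 4.1 + 2.8 + 2.6) / 12 = 3.0083
σ̂ = R̄ / d₂ = 3.0083 / 2.534 = 1.1872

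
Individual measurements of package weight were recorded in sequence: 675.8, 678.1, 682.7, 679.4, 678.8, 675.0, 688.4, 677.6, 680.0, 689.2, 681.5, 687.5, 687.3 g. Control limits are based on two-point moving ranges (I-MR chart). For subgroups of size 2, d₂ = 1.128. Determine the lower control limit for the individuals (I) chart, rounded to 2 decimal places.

X̄ = (675.8 + 678.1 + 682.7 + 679.4 + 678.8 + 675.0 + 688.4 + 677.6 + 680.0 + 689.2 + 681.5 + 687.5 + 687.3) / 13 = 681.6385
Moving ranges: 2.3, 4.6, 3.3, 0.6, 3.8, 13.4, 10.8, 2.4, 9.2, 7.7, 6.0, 0.2; M̄R̄ = 64.3000 / 12 = 5.3583
LCL = X̄ − 3·M̄R̄/d₂ = 681.6385 − 3 × 5.3583 / 1.128 = 667.3876

667.39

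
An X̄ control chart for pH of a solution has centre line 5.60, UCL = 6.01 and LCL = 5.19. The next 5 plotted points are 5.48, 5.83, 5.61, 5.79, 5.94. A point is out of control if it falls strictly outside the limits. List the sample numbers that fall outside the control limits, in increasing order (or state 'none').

All 5 points lie within [5.19, 6.01].

none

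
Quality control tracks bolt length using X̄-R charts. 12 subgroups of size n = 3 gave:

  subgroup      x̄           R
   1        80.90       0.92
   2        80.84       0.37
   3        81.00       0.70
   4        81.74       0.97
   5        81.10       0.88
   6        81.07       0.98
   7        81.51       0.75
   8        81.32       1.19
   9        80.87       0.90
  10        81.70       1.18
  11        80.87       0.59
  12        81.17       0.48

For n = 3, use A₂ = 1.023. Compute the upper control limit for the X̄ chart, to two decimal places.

X̄̄ = (80.90 + 80.84 + 81.00 + 81.74 + 81.10 + 81.07 + 81.51 + 81.32 + 80.87 + 81.70 + 80.87 + 81.17) / 12 = 974.0900 / 12 = 81.1742
R̄ = (0.92 + 0.37 + 0.70 + 0.97 + 0.88 + 0.98 + 0.75 + 1.19 + 0.90 + 1.18 + 0.59 + 0.48) / 12 = 9.9100 / 12 = 0.8258
UCL = X̄̄ + A₂·R̄ = 81.1742 + 1.023 × 0.8258 = 82.0190

82.02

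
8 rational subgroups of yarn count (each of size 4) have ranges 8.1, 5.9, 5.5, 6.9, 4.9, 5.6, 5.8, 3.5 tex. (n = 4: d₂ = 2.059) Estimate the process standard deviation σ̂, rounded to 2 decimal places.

2.80

R̄ = (8.1 + 5.9 + 5.5 + 6.9 + 4.9 + 5.6 + 5.8 + 3.5) / 8 = 5.7750
σ̂ = R̄ / d₂ = 5.7750 / 2.059 = 2.8048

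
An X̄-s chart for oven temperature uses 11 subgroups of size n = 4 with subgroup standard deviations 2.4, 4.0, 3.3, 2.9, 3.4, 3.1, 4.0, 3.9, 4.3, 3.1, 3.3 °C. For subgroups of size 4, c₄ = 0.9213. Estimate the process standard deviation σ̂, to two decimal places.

s̄ = (2.4 + 4.0 + 3.3 + 2.9 + 3.4 + 3.1 + 4.0 + 3.9 + 4.3 + 3.1 + 3.3) / 11 = 3.4273
σ̂ = s̄ / c₄ = 3.4273 / 0.9213 = 3.7200

3.72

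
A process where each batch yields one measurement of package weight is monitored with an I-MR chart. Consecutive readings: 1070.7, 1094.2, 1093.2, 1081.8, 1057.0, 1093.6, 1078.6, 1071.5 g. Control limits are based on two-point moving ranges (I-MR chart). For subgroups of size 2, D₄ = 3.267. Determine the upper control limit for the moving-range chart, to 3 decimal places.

55.726

Moving ranges: 23.5, 1.0, 11.4, 24.8, 36.6, 15.0, 7.1; M̄R̄ = 119.4000 / 7 = 17.0571
UCL_MR = D₄·M̄R̄ = 3.267 × 17.0571 = 55.7257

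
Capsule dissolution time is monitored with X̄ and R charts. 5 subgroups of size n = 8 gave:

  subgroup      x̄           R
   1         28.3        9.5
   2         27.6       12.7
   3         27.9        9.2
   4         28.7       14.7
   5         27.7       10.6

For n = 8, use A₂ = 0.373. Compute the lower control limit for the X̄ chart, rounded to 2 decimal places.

X̄̄ = (28.3 + 27.6 + 27.9 + 28.7 + 27.7) / 5 = 140.2000 / 5 = 28.0400
R̄ = (9.5 + 12.7 + 9.2 + 14.7 + 10.6) / 5 = 56.7000 / 5 = 11.3400
LCL = X̄̄ − A₂·R̄ = 28.0400 − 0.373 × 11.3400 = 23.8102

23.81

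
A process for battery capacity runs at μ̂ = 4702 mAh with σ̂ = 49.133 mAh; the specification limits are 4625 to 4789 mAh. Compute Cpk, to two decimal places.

Cpu = (USL − μ̂) / (3σ̂) = (4789 − 4702) / (3 × 49.133) = 0.5902; Cpl = (μ̂ − LSL) / (3σ̂) = (4702 − 4625) / (3 × 49.133) = 0.5224; Cpk = min(Cpu, Cpl) = 0.5224

0.52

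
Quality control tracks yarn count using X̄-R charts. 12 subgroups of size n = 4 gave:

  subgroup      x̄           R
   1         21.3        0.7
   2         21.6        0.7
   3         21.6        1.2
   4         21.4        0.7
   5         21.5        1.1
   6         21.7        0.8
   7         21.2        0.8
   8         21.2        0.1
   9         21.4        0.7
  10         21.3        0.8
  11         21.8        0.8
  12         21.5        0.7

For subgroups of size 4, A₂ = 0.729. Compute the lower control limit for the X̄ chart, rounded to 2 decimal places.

20.91

X̄̄ = (21.3 + 21.6 + 21.6 + 21.4 + 21.5 + 21.7 + 21.2 + 21.2 + 21.4 + 21.3 + 21.8 + 21.5) / 12 = 257.5000 / 12 = 21.4583
R̄ = (0.7 + 0.7 + 1.2 + 0.7 + 1.1 + 0.8 + 0.8 + 0.1 + 0.7 + 0.8 + 0.8 + 0.7) / 12 = 9.1000 / 12 = 0.7583
LCL = X̄̄ − A₂·R̄ = 21.4583 − 0.729 × 0.7583 = 20.9055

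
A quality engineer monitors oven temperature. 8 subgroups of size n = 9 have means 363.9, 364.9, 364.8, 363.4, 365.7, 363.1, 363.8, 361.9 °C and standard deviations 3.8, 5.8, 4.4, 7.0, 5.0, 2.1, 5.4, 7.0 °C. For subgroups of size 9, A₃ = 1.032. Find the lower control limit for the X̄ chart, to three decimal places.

358.713

X̄̄ = (363.9 + 364.9 + 364.8 + 363.4 + 365.7 + 363.1 + 363.8 + 361.9) / 8 = 363.9375
s̄ = (3.8 + 5.8 + 4.4 + 7.0 + 5.0 + 2.1 + 5.4 + 7.0) / 8 = 5.0625
LCL = X̄̄ − A₃·s̄ = 363.9375 − 1.032 × 5.0625 = 358.7130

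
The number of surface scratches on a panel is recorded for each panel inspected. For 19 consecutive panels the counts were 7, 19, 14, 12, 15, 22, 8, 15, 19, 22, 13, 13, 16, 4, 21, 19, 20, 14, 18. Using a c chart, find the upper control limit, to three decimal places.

27.056

c̄ = (7 + 19 + 14 + 12 + 15 + 22 + 8 + 15 + 19 + 22 + 13 + 13 + 16 + 4 + 21 + 19 + 20 + 14 + 18) / 19 = 291 / 19 = 15.3158
UCL = c̄ + 3√c̄ = 15.3158 + 3 × √15.3158 = 15.3158 + 3 × 3.9135 = 27.0564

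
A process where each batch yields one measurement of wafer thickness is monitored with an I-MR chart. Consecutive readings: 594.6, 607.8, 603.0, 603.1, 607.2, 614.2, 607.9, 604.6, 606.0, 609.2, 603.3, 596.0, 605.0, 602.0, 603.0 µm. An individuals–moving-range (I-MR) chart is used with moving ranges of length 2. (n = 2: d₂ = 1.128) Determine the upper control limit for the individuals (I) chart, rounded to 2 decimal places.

X̄ = (594.6 + 607.8 + 603.0 + 603.1 + 607.2 + 614.2 + 607.9 + 604.6 + 606.0 + 609.2 + 603.3 + 596.0 + 605.0 + 602.0 + 603.0) / 15 = 604.4600
Moving ranges: 13.2, 4.8, 0.1, 4.1, 7.0, 6.3, 3.3, 1.4, 3.2, 5.9, 7.3, 9.0, 3.0, 1.0; M̄R̄ = 69.6000 / 14 = 4.9714
UCL = X̄ + 3·M̄R̄/d₂ = 604.4600 + 3 × 4.9714 / 1.128 = 617.6819

617.68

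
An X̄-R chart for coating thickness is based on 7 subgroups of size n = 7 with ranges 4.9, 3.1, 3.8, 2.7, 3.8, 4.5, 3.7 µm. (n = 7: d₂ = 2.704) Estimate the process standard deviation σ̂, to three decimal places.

1.400

R̄ = (4.9 + 3.1 + 3.8 + 2.7 + 3.8 + 4.5 + 3.7) / 7 = 3.7857
σ̂ = R̄ / d₂ = 3.7857 / 2.704 = 1.4000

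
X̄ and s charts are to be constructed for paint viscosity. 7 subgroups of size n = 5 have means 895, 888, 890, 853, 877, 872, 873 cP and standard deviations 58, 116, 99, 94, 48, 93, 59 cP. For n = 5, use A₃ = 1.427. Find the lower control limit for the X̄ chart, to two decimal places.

762.70

X̄̄ = (895 + 888 + 890 + 853 + 877 + 872 + 873) / 7 = 878.2857
s̄ = (58 + 116 + 99 + 94 + 48 + 93 + 59) / 7 = 81.0000
LCL = X̄̄ − A₃·s̄ = 878.2857 − 1.427 × 81.0000 = 762.6987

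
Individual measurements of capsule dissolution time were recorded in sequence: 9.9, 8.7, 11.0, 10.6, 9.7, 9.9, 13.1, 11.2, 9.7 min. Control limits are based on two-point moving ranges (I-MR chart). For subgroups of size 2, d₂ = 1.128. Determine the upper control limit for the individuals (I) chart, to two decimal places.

X̄ = (9.9 + 8.7 + 11.0 + 10.6 + 9.7 + 9.9 + 13.1 + 11.2 + 9.7) / 9 = 10.4222
Moving ranges: 1.2, 2.3, 0.4, 0.9, 0.2, 3.2, 1.9, 1.5; M̄R̄ = 11.6000 / 8 = 1.4500
UCL = X̄ + 3·M̄R̄/d₂ = 10.4222 + 3 × 1.4500 / 1.128 = 14.2786

14.28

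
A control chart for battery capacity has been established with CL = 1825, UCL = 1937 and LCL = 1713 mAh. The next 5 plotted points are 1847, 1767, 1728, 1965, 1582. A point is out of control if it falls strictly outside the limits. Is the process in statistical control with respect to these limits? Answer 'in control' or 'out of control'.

Compare each point to [1713, 1937]: sample 4 = 1965 > UCL; sample 5 = 1582 < LCL.

out of control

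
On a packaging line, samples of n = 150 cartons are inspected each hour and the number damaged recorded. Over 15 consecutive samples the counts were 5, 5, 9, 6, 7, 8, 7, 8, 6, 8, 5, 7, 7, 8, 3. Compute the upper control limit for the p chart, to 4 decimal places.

p̄ = Σdᵢ / (k·n) = 99 / (15 × 150) = 0.04400
UCL = p̄ + 3·√(p̄(1−p̄)/n) = 0.04400 + 3 × √(0.04400×0.95600/150) = 0.04400 + 3 × 0.01675 = 0.09424

0.0942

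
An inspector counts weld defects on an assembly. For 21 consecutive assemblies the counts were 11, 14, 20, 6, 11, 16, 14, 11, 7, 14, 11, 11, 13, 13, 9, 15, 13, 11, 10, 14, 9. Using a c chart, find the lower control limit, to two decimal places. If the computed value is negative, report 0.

c̄ = (11 + 14 + 20 + 6 + 11 + 16 + 14 + 11 + 7 + 14 + 11 + 11 + 13 + 13 + 9 + 15 + 13 + 11 + 10 + 14 + 9) / 21 = 253 / 21 = 12.0476
LCL = c̄ − 3√c̄ = 12.0476 − 3 × 3.4710 = 1.6347

1.63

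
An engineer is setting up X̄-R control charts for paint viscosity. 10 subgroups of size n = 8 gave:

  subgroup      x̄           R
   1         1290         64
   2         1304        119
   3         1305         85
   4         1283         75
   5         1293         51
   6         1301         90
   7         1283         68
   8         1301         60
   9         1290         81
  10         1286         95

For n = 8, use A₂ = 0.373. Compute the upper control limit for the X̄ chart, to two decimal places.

X̄̄ = (1290 + 1304 + 1305 + 1283 + 1293 + 1301 + 1283 + 1301 + 1290 + 1286) / 10 = 12936.0000 / 10 = 1293.6000
R̄ = (64 + 119 + 85 + 75 + 51 + 90 + 68 + 60 + 81 + 95) / 10 = 788.0000 / 10 = 78.8000
UCL = X̄̄ + A₂·R̄ = 1293.6000 + 0.373 × 78.8000 = 1322.9924

1322.99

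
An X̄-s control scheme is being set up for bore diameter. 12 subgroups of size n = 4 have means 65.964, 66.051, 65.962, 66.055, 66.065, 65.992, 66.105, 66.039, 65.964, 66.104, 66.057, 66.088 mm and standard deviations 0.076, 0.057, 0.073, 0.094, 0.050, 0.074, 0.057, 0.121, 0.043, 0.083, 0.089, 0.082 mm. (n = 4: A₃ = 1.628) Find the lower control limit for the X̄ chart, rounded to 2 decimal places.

65.92

X̄̄ = (65.964 + 66.051 + 65.962 + 66.055 + 66.065 + 65.992 + 66.105 + 66.039 + 65.964 + 66.104 + 66.057 + 66.088) / 12 = 66.0372
s̄ = (0.076 + 0.057 + 0.073 + 0.094 + 0.050 + 0.074 + 0.057 + 0.121 + 0.043 + 0.083 + 0.089 + 0.082) / 12 = 0.0749
LCL = X̄̄ − A₃·s̄ = 66.0372 − 1.628 × 0.0749 = 65.9152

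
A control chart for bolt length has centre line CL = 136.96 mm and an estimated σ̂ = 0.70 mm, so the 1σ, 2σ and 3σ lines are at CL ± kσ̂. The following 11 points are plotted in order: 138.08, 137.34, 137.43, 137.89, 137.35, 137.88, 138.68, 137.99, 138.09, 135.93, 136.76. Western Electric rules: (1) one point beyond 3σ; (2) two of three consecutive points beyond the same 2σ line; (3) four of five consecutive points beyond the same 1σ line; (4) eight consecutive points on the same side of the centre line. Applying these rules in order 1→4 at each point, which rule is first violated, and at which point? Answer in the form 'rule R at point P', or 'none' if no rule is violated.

Zone of each point (C = within 1σ̂, B = 1σ̂–2σ̂, A = 2σ̂–3σ̂, * = beyond 3σ̂; sign = side of CL): 1:+B, 2:+C, 3:+C, 4:+B, 5:+C, 6:+B, 7:+A, 8:+B, 9:+B, 10:-B, 11:-C
Rule 3 (four of five consecutive points beyond the same 1σ limit) is satisfied at point 8.

rule 3 at point 8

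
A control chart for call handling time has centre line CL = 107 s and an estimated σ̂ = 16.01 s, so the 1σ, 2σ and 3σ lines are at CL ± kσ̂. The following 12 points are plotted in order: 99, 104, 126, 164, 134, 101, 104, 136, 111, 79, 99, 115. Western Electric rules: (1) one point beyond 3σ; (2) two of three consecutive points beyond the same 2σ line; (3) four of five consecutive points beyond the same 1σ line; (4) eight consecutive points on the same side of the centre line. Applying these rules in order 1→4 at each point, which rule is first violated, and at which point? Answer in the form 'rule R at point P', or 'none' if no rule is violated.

rule 1 at point 4

Zone of each point (C = within 1σ̂, B = 1σ̂–2σ̂, A = 2σ̂–3σ̂, * = beyond 3σ̂; sign = side of CL): 1:-C, 2:-C, 3:+B, 4:+*, 5:+B, 6:-C, 7:-C, 8:+B, 9:+C, 10:-B, 11:-C, 12:+C
Rule 1 (one point beyond the 3σ limits) is satisfied at point 4.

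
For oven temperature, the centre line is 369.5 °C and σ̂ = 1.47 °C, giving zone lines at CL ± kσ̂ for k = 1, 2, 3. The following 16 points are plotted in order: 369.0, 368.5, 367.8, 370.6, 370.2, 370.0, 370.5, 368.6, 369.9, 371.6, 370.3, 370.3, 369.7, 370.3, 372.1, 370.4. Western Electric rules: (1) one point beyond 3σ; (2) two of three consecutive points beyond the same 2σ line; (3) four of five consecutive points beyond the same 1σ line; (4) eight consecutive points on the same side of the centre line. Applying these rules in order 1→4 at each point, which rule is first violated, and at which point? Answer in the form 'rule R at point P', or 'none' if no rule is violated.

Zone of each point (C = within 1σ̂, B = 1σ̂–2σ̂, A = 2σ̂–3σ̂, * = beyond 3σ̂; sign = side of CL): 1:-C, 2:-C, 3:-B, 4:+C, 5:+C, 6:+C, 7:+C, 8:-C, 9:+C, 10:+B, 11:+C, 12:+C, 13:+C, 14:+C, 15:+B, 16:+C
Rule 4 (eight consecutive points on the same side of the centre line) is satisfied at point 16.

rule 4 at point 16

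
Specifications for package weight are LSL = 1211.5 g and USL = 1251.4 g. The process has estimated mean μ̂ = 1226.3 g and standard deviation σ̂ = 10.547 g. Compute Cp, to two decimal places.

Cp = (USL − LSL) / (6σ̂) = (1251.4 − 1211.5) / (6 × 10.547) = 39.9000 / 63.2820 = 0.6305

0.63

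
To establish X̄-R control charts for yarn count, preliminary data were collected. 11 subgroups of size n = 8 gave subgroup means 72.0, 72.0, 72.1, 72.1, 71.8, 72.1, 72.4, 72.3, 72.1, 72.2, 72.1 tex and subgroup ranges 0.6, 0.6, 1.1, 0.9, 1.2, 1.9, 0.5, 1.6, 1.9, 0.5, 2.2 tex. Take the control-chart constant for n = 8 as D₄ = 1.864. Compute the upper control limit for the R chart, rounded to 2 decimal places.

R̄ = (0.6 + 0.6 + 1.1 + 0.9 + 1.2 + 1.9 + 0.5 + 1.6 + 1.9 + 0.5 + 2.2) / 11 = 13.0000 / 11 = 1.1818
UCL_R = D₄·R̄ = 1.864 × 1.1818 = 2.2029

2.20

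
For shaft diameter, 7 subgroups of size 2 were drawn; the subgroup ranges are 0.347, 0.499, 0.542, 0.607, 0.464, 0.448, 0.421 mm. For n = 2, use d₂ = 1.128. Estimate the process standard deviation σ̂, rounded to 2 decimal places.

R̄ = (0.347 + 0.499 + 0.542 + 0.607 + 0.464 + 0.448 + 0.421) / 7 = 0.4754
σ̂ = R̄ / d₂ = 0.4754 / 1.128 = 0.4215

0.42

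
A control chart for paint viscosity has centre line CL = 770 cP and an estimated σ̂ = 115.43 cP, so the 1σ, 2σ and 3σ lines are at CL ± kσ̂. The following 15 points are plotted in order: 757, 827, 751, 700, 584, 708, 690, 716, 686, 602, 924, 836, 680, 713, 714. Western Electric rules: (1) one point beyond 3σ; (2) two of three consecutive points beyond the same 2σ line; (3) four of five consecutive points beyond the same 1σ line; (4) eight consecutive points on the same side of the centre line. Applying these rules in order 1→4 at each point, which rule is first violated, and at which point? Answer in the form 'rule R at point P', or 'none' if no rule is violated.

rule 4 at point 10

Zone of each point (C = within 1σ̂, B = 1σ̂–2σ̂, A = 2σ̂–3σ̂, * = beyond 3σ̂; sign = side of CL): 1:-C, 2:+C, 3:-C, 4:-C, 5:-B, 6:-C, 7:-C, 8:-C, 9:-C, 10:-B, 11:+B, 12:+C, 13:-C, 14:-C, 15:-C
Rule 4 (eight consecutive points on the same side of the centre line) is satisfied at point 10.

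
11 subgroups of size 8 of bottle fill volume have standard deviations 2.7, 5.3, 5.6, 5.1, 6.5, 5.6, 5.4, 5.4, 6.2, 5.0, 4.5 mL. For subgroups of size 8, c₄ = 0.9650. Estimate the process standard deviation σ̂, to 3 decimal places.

s̄ = (2.7 + 5.3 + 5.6 + 5.1 + 6.5 + 5.6 + 5.4 + 5.4 + 6.2 + 5.0 + 4.5) / 11 = 5.2091
σ̂ = s̄ / c₄ = 5.2091 / 0.9650 = 5.3980

5.398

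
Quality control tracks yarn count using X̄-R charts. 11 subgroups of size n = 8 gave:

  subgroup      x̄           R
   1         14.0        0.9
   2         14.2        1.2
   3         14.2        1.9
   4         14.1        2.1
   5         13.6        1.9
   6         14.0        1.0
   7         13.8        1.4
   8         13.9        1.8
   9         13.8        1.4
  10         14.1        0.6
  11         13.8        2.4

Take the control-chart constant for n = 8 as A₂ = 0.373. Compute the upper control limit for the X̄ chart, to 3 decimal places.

X̄̄ = (14.0 + 14.2 + 14.2 + 14.1 + 13.6 + 14.0 + 13.8 + 13.9 + 13.8 + 14.1 + 13.8) / 11 = 153.5000 / 11 = 13.9545
R̄ = (0.9 + 1.2 + 1.9 + 2.1 + 1.9 + 1.0 + 1.4 + 1.8 + 1.4 + 0.6 + 2.4) / 11 = 16.6000 / 11 = 1.5091
UCL = X̄̄ + A₂·R̄ = 13.9545 + 0.373 × 1.5091 = 14.5174

14.517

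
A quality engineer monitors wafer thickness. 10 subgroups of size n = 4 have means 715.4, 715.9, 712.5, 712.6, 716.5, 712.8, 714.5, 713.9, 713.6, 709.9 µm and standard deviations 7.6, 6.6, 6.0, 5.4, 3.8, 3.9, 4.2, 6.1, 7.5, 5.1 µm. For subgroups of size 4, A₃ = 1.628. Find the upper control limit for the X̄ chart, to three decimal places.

X̄̄ = (715.4 + 715.9 + 712.5 + 712.6 + 716.5 + 712.8 + 714.5 + 713.9 + 713.6 + 709.9) / 10 = 713.7600
s̄ = (7.6 + 6.6 + 6.0 + 5.4 + 3.8 + 3.9 + 4.2 + 6.1 + 7.5 + 5.1) / 10 = 5.6200
UCL = X̄̄ + A₃·s̄ = 713.7600 + 1.628 × 5.6200 = 722.9094

722.909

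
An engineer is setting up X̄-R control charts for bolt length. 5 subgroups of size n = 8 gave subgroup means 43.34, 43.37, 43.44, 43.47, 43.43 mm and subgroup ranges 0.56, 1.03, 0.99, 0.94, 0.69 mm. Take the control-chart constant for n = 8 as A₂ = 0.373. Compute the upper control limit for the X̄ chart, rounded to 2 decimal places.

X̄̄ = (43.34 + 43.37 + 43.44 + 43.47 + 43.43) / 5 = 217.0500 / 5 = 43.4100
R̄ = (0.56 + 1.03 + 0.99 + 0.94 + 0.69) / 5 = 4.2100 / 5 = 0.8420
UCL = X̄̄ + A₂·R̄ = 43.4100 + 0.373 × 0.8420 = 43.7241

43.72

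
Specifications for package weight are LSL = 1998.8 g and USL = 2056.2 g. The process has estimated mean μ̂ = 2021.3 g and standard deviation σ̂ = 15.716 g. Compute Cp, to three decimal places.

Cp = (USL − LSL) / (6σ̂) = (2056.2 − 1998.8) / (6 × 15.716) = 57.4000 / 94.2960 = 0.6087

0.609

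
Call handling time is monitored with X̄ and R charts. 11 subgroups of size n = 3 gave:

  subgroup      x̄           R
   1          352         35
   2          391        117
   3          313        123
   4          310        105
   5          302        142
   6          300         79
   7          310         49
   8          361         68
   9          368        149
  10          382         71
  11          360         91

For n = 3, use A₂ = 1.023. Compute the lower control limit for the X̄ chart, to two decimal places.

245.12

X̄̄ = (352 + 391 + 313 + 310 + 302 + 300 + 310 + 361 + 368 + 382 + 360) / 11 = 3749.0000 / 11 = 340.8182
R̄ = (35 + 117 + 123 + 105 + 142 + 79 + 49 + 68 + 149 + 71 + 91) / 11 = 1029.0000 / 11 = 93.5455
LCL = X̄̄ − A₂·R̄ = 340.8182 − 1.023 × 93.5455 = 245.1212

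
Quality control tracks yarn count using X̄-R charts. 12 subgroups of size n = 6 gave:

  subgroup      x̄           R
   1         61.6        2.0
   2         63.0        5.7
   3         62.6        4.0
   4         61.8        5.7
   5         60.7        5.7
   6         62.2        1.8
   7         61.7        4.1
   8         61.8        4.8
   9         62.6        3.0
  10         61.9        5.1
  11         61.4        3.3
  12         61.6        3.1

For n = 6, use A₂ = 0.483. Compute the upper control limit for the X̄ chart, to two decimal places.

X̄̄ = (61.6 + 63.0 + 62.6 + 61.8 + 60.7 + 62.2 + 61.7 + 61.8 + 62.6 + 61.9 + 61.4 + 61.6) / 12 = 742.9000 / 12 = 61.9083
R̄ = (2.0 + 5.7 + 4.0 + 5.7 + 5.7 + 1.8 + 4.1 + 4.8 + 3.0 + 5.1 + 3.3 + 3.1) / 12 = 48.3000 / 12 = 4.0250
UCL = X̄̄ + A₂·R̄ = 61.9083 + 0.483 × 4.0250 = 63.8524

63.85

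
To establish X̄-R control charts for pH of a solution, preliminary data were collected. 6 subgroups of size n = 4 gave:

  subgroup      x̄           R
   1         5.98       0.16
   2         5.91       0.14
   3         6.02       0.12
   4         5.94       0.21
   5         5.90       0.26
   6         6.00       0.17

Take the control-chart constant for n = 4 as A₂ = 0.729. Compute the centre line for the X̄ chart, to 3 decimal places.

5.958

X̄̄ = (5.98 + 5.91 + 6.02 + 5.94 + 5.90 + 6.00) / 6 = 35.7500 / 6 = 5.9583
CL = X̄̄ = 5.9583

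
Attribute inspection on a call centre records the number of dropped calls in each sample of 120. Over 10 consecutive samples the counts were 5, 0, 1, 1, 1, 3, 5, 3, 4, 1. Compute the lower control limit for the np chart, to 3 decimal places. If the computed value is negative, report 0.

0.000

p̄ = Σdᵢ / (k·n) = 24 / (10 × 120) = 0.02000
LCL = np̄ − 3·√(np̄(1−p̄)) = 2.4000 − 3 × 1.5336 = -2.2009 → 0 (negative, so LCL = 0)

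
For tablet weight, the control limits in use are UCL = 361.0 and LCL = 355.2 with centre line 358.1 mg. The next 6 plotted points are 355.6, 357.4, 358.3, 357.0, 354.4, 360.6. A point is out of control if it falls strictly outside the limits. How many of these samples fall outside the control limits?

1

Compare each point to [355.2, 361.0]: sample 5 = 354.4 < LCL.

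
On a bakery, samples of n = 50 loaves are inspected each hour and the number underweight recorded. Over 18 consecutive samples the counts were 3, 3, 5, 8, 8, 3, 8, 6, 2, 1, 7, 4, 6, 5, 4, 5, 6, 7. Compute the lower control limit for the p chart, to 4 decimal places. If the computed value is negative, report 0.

0.0000

p̄ = Σdᵢ / (k·n) = 91 / (18 × 50) = 0.10111
LCL = p̄ − 3·√(p̄(1−p̄)/n) = 0.10111 − 3 × 0.04264 = -0.02679 → 0 (negative, so LCL = 0)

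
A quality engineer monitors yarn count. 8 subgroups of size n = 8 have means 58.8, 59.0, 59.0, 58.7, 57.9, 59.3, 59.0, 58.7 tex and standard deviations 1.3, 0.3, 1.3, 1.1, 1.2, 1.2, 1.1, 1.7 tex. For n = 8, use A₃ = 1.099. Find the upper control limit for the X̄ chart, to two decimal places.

60.06

X̄̄ = (58.8 + 59.0 + 59.0 + 58.7 + 57.9 + 59.3 + 59.0 + 58.7) / 8 = 58.8000
s̄ = (1.3 + 0.3 + 1.3 + 1.1 + 1.2 + 1.2 + 1.1 + 1.7) / 8 = 1.1500
UCL = X̄̄ + A₃·s̄ = 58.8000 + 1.099 × 1.1500 = 60.0638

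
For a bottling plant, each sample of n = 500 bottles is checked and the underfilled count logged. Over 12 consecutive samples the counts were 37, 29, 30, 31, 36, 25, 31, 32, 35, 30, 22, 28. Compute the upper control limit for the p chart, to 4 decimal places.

p̄ = Σdᵢ / (k·n) = 366 / (12 × 500) = 0.06100
UCL = p̄ + 3·√(p̄(1−p̄)/n) = 0.06100 + 3 × √(0.06100×0.93900/500) = 0.06100 + 3 × 0.01070 = 0.09311

0.0931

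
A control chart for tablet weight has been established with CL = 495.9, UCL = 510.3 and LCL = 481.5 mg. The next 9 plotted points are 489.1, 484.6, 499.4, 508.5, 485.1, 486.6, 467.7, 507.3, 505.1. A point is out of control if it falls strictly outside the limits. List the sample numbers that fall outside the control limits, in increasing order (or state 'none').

7

Compare each point to [481.5, 510.3]: sample 7 = 467.7 < LCL.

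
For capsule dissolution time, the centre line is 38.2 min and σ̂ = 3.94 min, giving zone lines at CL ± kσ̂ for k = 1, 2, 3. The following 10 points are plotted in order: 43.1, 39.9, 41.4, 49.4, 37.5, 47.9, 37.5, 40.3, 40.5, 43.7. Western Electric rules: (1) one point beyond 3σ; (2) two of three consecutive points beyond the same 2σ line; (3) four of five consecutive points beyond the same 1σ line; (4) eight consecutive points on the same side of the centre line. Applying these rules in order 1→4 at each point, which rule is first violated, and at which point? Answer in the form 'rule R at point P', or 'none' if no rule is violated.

Zone of each point (C = within 1σ̂, B = 1σ̂–2σ̂, A = 2σ̂–3σ̂, * = beyond 3σ̂; sign = side of CL): 1:+B, 2:+C, 3:+C, 4:+A, 5:-C, 6:+A, 7:-C, 8:+C, 9:+C, 10:+B
Rule 2 (two of three consecutive points beyond the same 2σ limit) is satisfied at point 6.

rule 2 at point 6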